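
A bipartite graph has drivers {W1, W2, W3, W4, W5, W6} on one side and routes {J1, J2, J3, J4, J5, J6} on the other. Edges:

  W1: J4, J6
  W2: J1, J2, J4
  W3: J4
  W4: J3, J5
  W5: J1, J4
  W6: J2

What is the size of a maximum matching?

5

Unit-capacity flow: source→left, listed edges, right→sink; max matching = max flow.
Augmenting path W1→J4 (+1); matched 1.
Augmenting path W2→J1 (+1); matched 2.
Augmenting path W4→J3 (+1); matched 3.
Augmenting path W6→J2 (+1); matched 4.
Augmenting path W3→J4→W1→J6 (+1); matched 5.
No augmenting path remains; maximum matching = 5.
König certificate: {W1, W4, J1, J2, J4} is a vertex cover of size 5 (every listed pair touches it), so no matching can be larger.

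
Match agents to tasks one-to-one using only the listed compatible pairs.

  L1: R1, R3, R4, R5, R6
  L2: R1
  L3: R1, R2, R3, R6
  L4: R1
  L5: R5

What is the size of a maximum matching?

Unit-capacity flow: source→left, listed edges, right→sink; max matching = max flow.
Augmenting path L1→R1 (+1); matched 1.
Augmenting path L3→R2 (+1); matched 2.
Augmenting path L5→R5 (+1); matched 3.
Augmenting path L2→R1→L1→R3 (+1); matched 4.
No augmenting path remains; maximum matching = 4.
König certificate: {L1, L3, L5, R1} is a vertex cover of size 4 (every listed pair touches it), so no matching can be larger.

4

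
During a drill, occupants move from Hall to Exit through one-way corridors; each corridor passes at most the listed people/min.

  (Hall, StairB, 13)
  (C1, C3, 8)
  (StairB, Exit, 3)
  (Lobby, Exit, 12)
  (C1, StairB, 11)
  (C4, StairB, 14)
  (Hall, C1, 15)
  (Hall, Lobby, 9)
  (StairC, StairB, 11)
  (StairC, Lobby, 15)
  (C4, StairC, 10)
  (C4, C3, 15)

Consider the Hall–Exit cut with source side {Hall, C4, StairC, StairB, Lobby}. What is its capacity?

45

Edges leaving {Hall, C4, StairC, StairB, Lobby}: Hall→C1 (15), C4→C3 (15), StairB→Exit (3), Lobby→Exit (12).
Cut capacity = 15 + 15 + 3 + 12 = 45.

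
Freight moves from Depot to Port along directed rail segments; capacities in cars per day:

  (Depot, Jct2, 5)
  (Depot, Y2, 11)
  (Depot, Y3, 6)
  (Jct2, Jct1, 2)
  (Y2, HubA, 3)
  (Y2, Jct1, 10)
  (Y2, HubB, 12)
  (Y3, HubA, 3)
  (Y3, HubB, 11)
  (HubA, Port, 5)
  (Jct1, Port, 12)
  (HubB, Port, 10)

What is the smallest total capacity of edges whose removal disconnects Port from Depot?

19

Augment Depot→Jct2→Jct1→Port: bottleneck 2, flow now 2.
Augment Depot→Y2→HubA→Port: bottleneck 3, flow now 5.
Augment Depot→Y2→Jct1→Port: bottleneck 8, flow now 13.
Augment Depot→Y3→HubA→Port: bottleneck 2, flow now 15.
Augment Depot→Y3→HubB→Port: bottleneck 4, flow now 19.
No augmenting path remains; maximum flow = 19.
By max-flow min-cut, the minimum cut capacity equals the max flow.
In the residual graph, reachable from Depot: {Depot, Jct2}.
Min-cut edges: Depot→Y2 (11), Depot→Y3 (6), Jct2→Jct1 (2); capacity 11 + 6 + 2 = 19.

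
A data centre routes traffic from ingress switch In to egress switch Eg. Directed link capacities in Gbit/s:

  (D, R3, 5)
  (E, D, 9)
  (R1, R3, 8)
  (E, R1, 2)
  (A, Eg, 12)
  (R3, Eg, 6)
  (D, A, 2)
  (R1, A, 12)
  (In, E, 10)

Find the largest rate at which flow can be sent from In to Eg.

9

Augment In→E→D→R3→Eg: bottleneck 5, flow now 5.
Augment In→E→D→A→Eg: bottleneck 2, flow now 7.
Augment In→E→R1→R3→Eg: bottleneck 1, flow now 8.
Augment In→E→R1→A→Eg: bottleneck 1, flow now 9.
No augmenting path remains; maximum flow = 9.
In the residual graph, reachable from In: {In, E, D}.
Min-cut edges: E→R1 (2), D→R3 (5), D→A (2); capacity 2 + 5 + 2 = 9.
This cut is saturated, so no flow can exceed 9.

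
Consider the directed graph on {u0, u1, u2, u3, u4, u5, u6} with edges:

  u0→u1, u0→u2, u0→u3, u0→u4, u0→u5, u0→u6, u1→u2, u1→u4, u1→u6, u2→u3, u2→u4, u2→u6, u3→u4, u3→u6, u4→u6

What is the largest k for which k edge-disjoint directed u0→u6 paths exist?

Assign every edge capacity 1; by Menger, the answer equals the max flow.
Path u0→u6 (+1); total 1.
Path u0→u1→u6 (+1); total 2.
Path u0→u2→u6 (+1); total 3.
Path u0→u3→u6 (+1); total 4.
Path u0→u4→u6 (+1); total 5.
No residual u0→u6 path; max flow = 5.
Certifying cut of size 5: {u0→u1, u0→u2, u0→u3, u0→u4, u0→u6}.

5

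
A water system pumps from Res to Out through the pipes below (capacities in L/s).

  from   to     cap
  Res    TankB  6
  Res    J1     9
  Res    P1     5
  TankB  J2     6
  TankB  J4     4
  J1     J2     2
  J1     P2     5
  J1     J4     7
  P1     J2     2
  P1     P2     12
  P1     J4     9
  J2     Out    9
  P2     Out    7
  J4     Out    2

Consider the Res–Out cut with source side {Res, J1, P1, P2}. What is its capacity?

33

Edges leaving {Res, J1, P1, P2}: Res→TankB (6), J1→J2 (2), J1→J4 (7), P1→J2 (2), P1→J4 (9), P2→Out (7).
Cut capacity = 6 + 2 + 7 + 2 + 9 + 7 = 33.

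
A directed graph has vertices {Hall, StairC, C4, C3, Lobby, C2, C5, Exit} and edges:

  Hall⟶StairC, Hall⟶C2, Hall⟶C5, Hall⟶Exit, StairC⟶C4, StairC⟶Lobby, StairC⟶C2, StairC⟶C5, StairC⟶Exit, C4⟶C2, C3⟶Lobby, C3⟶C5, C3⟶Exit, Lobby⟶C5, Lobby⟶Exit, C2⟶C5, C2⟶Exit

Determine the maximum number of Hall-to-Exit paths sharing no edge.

Assign every edge capacity 1; by Menger, the answer equals the max flow.
Path Hall→Exit (+1); total 1.
Path Hall→StairC→Exit (+1); total 2.
Path Hall→C2→Exit (+1); total 3.
No residual Hall→Exit path; max flow = 3.
Certifying cut of size 3: {Hall→C2, Hall→Exit, Hall→StairC}.

3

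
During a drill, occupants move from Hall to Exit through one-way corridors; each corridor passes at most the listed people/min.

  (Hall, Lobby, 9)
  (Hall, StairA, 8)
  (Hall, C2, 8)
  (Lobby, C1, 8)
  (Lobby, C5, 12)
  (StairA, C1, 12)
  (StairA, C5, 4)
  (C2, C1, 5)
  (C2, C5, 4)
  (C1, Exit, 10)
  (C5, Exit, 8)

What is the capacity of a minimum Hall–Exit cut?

Augment Hall→Lobby→C1→Exit: bottleneck 8, flow now 8.
Augment Hall→Lobby→C5→Exit: bottleneck 1, flow now 9.
Augment Hall→StairA→C1→Exit: bottleneck 2, flow now 11.
Augment Hall→StairA→C5→Exit: bottleneck 4, flow now 15.
Augment Hall→C2→C5→Exit: bottleneck 3, flow now 18.
No augmenting path remains; maximum flow = 18.
By max-flow min-cut, the minimum cut capacity equals the max flow.
In the residual graph, reachable from Hall: {Hall, Lobby, StairA, C2, C1, C5}.
Min-cut edges: C1→Exit (10), C5→Exit (8); capacity 10 + 8 = 18.

18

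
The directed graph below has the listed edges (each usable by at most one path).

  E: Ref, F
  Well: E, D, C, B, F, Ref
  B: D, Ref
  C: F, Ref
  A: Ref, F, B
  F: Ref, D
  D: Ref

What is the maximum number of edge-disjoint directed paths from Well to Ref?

Assign every edge capacity 1; by Menger, the answer equals the max flow.
Path Well→Ref (+1); total 1.
Path Well→B→Ref (+1); total 2.
Path Well→C→Ref (+1); total 3.
Path Well→D→Ref (+1); total 4.
Path Well→E→Ref (+1); total 5.
Path Well→F→Ref (+1); total 6.
No residual Well→Ref path; max flow = 6.
Certifying cut of size 6: {Well→B, Well→C, Well→D, Well→E, Well→F, Well→Ref}.

6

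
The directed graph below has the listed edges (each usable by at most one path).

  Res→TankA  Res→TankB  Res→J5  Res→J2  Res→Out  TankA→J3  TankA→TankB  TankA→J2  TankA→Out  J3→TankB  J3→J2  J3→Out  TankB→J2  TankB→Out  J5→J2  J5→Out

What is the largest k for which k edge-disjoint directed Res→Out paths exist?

4

Assign every edge capacity 1; by Menger, the answer equals the max flow.
Path Res→Out (+1); total 1.
Path Res→TankA→Out (+1); total 2.
Path Res→TankB→Out (+1); total 3.
Path Res→J5→Out (+1); total 4.
No residual Res→Out path; max flow = 4.
Certifying cut of size 4: {Res→J5, Res→Out, Res→TankA, Res→TankB}.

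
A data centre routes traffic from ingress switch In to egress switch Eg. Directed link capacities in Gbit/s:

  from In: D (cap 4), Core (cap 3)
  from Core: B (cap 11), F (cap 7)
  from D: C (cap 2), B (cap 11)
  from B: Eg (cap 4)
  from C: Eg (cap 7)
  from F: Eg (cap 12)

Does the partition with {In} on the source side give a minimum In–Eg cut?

Yes — it is a minimum cut (capacity 7).

Given cut capacity: 3 + 4 = 7.
Augment In→Core→B→Eg: bottleneck 3, flow now 3.
Augment In→D→B→Eg: bottleneck 1, flow now 4.
Augment In→D→C→Eg: bottleneck 2, flow now 6.
Augment In→D→B→Core→F→Eg: bottleneck 1, flow now 7. (uses reverse residual edge)
No augmenting path remains; maximum flow = 7.
Cut capacity 7 equals the max flow, so it is a minimum cut.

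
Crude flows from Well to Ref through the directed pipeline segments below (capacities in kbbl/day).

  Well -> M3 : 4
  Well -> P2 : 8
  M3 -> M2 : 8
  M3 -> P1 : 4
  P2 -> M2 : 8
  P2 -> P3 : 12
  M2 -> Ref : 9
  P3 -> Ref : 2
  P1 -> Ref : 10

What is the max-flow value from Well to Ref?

Augment Well→M3→M2→Ref: bottleneck 4, flow now 4.
Augment Well→P2→M2→Ref: bottleneck 5, flow now 9.
Augment Well→P2→P3→Ref: bottleneck 2, flow now 11.
Augment Well→P2→M2→M3→P1→Ref: bottleneck 1, flow now 12. (uses reverse residual edge)
No augmenting path remains; maximum flow = 12.
In the residual graph, reachable from Well: {Well}.
Min-cut edges: Well→M3 (4), Well→P2 (8); capacity 4 + 8 = 12.
This cut is saturated, so no flow can exceed 12.

12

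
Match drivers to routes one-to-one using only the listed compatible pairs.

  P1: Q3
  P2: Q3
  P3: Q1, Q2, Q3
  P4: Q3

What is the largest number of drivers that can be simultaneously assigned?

Unit-capacity flow: source→left, listed edges, right→sink; max matching = max flow.
Augmenting path P1→Q3 (+1); matched 1.
Augmenting path P3→Q1 (+1); matched 2.
No augmenting path remains; maximum matching = 2.
König certificate: {P3, Q3} is a vertex cover of size 2 (every listed pair touches it), so no matching can be larger.

2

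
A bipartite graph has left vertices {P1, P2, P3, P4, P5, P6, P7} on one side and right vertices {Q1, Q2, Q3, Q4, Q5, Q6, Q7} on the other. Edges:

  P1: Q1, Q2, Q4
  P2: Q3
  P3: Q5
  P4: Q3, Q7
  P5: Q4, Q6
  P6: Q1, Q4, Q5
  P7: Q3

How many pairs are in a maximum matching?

6

Unit-capacity flow: source→left, listed edges, right→sink; max matching = max flow.
Augmenting path P1→Q1 (+1); matched 1.
Augmenting path P2→Q3 (+1); matched 2.
Augmenting path P3→Q5 (+1); matched 3.
Augmenting path P4→Q7 (+1); matched 4.
Augmenting path P5→Q4 (+1); matched 5.
Augmenting path P6→Q1→P1→Q2 (+1); matched 6.
No augmenting path remains; maximum matching = 6.
König certificate: {P1, P3, P4, P5, P6, Q3} is a vertex cover of size 6 (every listed pair touches it), so no matching can be larger.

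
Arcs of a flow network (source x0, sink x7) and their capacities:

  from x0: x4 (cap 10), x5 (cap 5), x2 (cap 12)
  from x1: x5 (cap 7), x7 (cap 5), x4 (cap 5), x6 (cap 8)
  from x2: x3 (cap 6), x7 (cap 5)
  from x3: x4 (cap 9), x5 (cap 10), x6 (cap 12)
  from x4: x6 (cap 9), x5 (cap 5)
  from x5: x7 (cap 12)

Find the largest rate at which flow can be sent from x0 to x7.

17

Augment x0→x2→x7: bottleneck 5, flow now 5.
Augment x0→x5→x7: bottleneck 5, flow now 10.
Augment x0→x4→x5→x7: bottleneck 5, flow now 15.
Augment x0→x2→x3→x5→x7: bottleneck 2, flow now 17.
No augmenting path remains; maximum flow = 17.
In the residual graph, reachable from x0: {x0, x2, x3, x4, x5, x6}.
Min-cut edges: x2→x7 (5), x5→x7 (12); capacity 5 + 12 = 17.
This cut is saturated, so no flow can exceed 17.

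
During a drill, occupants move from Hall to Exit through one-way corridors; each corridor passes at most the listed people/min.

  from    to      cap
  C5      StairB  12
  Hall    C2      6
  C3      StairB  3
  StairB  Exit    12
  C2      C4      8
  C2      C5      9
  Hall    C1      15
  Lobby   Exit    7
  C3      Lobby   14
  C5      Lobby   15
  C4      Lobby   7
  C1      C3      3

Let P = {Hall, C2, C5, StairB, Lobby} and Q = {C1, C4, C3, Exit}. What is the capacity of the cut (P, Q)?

Edges leaving {Hall, C2, C5, StairB, Lobby}: Hall→C1 (15), C2→C4 (8), StairB→Exit (12), Lobby→Exit (7).
Cut capacity = 15 + 8 + 12 + 7 = 42.

42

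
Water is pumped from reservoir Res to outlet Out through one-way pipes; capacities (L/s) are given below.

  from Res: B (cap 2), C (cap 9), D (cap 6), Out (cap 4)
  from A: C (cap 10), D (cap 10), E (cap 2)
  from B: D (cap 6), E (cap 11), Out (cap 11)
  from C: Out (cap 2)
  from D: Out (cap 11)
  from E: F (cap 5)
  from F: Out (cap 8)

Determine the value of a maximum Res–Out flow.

14

Augment Res→Out: bottleneck 4, flow now 4.
Augment Res→B→Out: bottleneck 2, flow now 6.
Augment Res→C→Out: bottleneck 2, flow now 8.
Augment Res→D→Out: bottleneck 6, flow now 14.
No augmenting path remains; maximum flow = 14.
In the residual graph, reachable from Res: {Res, C}.
Min-cut edges: Res→B (2), Res→D (6), Res→Out (4), C→Out (2); capacity 2 + 6 + 4 + 2 = 14.
This cut is saturated, so no flow can exceed 14.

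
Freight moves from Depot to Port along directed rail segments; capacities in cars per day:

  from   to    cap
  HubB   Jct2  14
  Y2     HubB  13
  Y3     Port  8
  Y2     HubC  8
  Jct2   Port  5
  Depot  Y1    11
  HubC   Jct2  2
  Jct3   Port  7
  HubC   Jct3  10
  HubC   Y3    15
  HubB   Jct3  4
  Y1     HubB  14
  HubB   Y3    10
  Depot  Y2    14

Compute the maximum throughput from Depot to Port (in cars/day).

Augment Depot→Y2→HubB→Jct2→Port: bottleneck 5, flow now 5.
Augment Depot→Y2→HubB→Jct3→Port: bottleneck 4, flow now 9.
Augment Depot→Y2→HubB→Y3→Port: bottleneck 4, flow now 13.
Augment Depot→Y2→HubC→Jct3→Port: bottleneck 1, flow now 14.
Augment Depot→Y1→HubB→Y3→Port: bottleneck 4, flow now 18.
Augment Depot→Y1→HubB→Y2→HubC→Jct3→Port: bottleneck 2, flow now 20. (uses reverse residual edge)
No augmenting path remains; maximum flow = 20.
In the residual graph, reachable from Depot: {Depot, Y2, Y1, HubB, HubC, Jct2, Jct3, Y3}.
Min-cut edges: Jct2→Port (5), Jct3→Port (7), Y3→Port (8); capacity 5 + 7 + 8 = 20.
This cut is saturated, so no flow can exceed 20.

20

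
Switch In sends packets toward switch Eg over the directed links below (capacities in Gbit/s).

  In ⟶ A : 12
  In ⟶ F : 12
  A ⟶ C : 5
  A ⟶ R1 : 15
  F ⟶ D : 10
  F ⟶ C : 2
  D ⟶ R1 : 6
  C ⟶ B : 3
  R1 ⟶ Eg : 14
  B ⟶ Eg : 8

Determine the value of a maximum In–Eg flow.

Augment In→A→R1→Eg: bottleneck 12, flow now 12.
Augment In→F→D→R1→Eg: bottleneck 2, flow now 14.
Augment In→F→C→B→Eg: bottleneck 2, flow now 16.
Augment In→F→D→R1→A→C→B→Eg: bottleneck 1, flow now 17. (uses reverse residual edge)
No augmenting path remains; maximum flow = 17.
In the residual graph, reachable from In: {In, A, F, D, C, R1}.
Min-cut edges: C→B (3), R1→Eg (14); capacity 3 + 14 = 17.
This cut is saturated, so no flow can exceed 17.

17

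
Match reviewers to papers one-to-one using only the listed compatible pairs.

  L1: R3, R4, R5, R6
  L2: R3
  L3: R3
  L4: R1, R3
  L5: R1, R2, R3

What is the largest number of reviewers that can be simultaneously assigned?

Unit-capacity flow: source→left, listed edges, right→sink; max matching = max flow.
Augmenting path L1→R3 (+1); matched 1.
Augmenting path L4→R1 (+1); matched 2.
Augmenting path L5→R2 (+1); matched 3.
Augmenting path L2→R3→L1→R4 (+1); matched 4.
No augmenting path remains; maximum matching = 4.
König certificate: {L1, L4, L5, R3} is a vertex cover of size 4 (every listed pair touches it), so no matching can be larger.

4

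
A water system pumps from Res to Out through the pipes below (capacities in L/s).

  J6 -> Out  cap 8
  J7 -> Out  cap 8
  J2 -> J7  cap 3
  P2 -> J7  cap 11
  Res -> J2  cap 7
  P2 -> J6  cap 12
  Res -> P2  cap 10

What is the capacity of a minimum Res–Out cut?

13

Augment Res→P2→J7→Out: bottleneck 8, flow now 8.
Augment Res→P2→J6→Out: bottleneck 2, flow now 10.
Augment Res→J2→J7→P2→J6→Out: bottleneck 3, flow now 13. (uses reverse residual edge)
No augmenting path remains; maximum flow = 13.
By max-flow min-cut, the minimum cut capacity equals the max flow.
In the residual graph, reachable from Res: {Res, J2}.
Min-cut edges: Res→P2 (10), J2→J7 (3); capacity 10 + 3 = 13.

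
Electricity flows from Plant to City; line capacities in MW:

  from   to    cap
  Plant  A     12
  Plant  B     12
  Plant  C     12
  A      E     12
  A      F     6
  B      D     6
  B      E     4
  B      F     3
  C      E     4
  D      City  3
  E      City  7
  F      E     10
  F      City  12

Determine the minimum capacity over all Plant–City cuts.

19

Augment Plant→A→E→City: bottleneck 7, flow now 7.
Augment Plant→A→F→City: bottleneck 5, flow now 12.
Augment Plant→B→D→City: bottleneck 3, flow now 15.
Augment Plant→B→F→City: bottleneck 3, flow now 18.
Augment Plant→B→E→A→F→City: bottleneck 1, flow now 19. (uses reverse residual edge)
No augmenting path remains; maximum flow = 19.
By max-flow min-cut, the minimum cut capacity equals the max flow.
In the residual graph, reachable from Plant: {Plant, A, B, C, D, E}.
Min-cut edges: A→F (6), B→F (3), D→City (3), E→City (7); capacity 6 + 3 + 3 + 7 = 19.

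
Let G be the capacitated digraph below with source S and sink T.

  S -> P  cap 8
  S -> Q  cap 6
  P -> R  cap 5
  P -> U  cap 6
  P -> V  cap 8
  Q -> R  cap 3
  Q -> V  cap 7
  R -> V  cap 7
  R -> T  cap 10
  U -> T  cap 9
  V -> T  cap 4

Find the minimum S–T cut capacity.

14

Augment S→P→R→T: bottleneck 5, flow now 5.
Augment S→P→U→T: bottleneck 3, flow now 8.
Augment S→Q→R→T: bottleneck 3, flow now 11.
Augment S→Q→V→T: bottleneck 3, flow now 14.
No augmenting path remains; maximum flow = 14.
By max-flow min-cut, the minimum cut capacity equals the max flow.
In the residual graph, reachable from S: {S}.
Min-cut edges: S→P (8), S→Q (6); capacity 8 + 6 = 14.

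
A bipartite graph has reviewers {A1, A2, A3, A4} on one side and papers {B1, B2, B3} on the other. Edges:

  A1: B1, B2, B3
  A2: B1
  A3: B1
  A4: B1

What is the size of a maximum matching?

Unit-capacity flow: source→left, listed edges, right→sink; max matching = max flow.
Augmenting path A1→B1 (+1); matched 1.
Augmenting path A2→B1→A1→B2 (+1); matched 2.
No augmenting path remains; maximum matching = 2.
König certificate: {A1, B1} is a vertex cover of size 2 (every listed pair touches it), so no matching can be larger.

2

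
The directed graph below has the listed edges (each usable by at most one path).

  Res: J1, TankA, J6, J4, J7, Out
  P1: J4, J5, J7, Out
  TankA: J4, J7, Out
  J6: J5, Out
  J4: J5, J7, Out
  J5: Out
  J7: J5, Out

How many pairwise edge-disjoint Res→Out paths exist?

5

Assign every edge capacity 1; by Menger, the answer equals the max flow.
Path Res→Out (+1); total 1.
Path Res→TankA→Out (+1); total 2.
Path Res→J6→Out (+1); total 3.
Path Res→J4→Out (+1); total 4.
Path Res→J7→Out (+1); total 5.
No residual Res→Out path; max flow = 5.
Certifying cut of size 5: {Res→J4, Res→J6, Res→J7, Res→Out, Res→TankA}.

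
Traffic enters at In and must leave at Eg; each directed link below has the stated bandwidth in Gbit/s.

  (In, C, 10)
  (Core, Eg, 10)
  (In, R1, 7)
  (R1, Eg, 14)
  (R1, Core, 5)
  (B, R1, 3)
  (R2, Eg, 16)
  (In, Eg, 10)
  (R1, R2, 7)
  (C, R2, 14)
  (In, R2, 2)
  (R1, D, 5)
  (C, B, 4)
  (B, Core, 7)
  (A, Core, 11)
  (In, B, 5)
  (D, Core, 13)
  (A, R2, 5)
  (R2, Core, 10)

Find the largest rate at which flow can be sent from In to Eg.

Augment In→Eg: bottleneck 10, flow now 10.
Augment In→R1→Eg: bottleneck 7, flow now 17.
Augment In→R2→Eg: bottleneck 2, flow now 19.
Augment In→C→R2→Eg: bottleneck 10, flow now 29.
Augment In→B→R1→Eg: bottleneck 3, flow now 32.
Augment In→B→Core→Eg: bottleneck 2, flow now 34.
No augmenting path remains; maximum flow = 34.
In the residual graph, reachable from In: {In}.
Min-cut edges: In→C (10), In→R1 (7), In→B (5), In→R2 (2), In→Eg (10); capacity 10 + 7 + 5 + 2 + 10 = 34.
This cut is saturated, so no flow can exceed 34.

34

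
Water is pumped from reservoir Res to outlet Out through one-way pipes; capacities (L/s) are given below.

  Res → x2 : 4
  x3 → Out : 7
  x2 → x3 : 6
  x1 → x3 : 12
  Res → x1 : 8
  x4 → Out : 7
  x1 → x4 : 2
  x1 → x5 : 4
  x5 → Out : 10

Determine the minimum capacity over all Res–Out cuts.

Augment Res→x1→x3→Out: bottleneck 7, flow now 7.
Augment Res→x1→x4→Out: bottleneck 1, flow now 8.
Augment Res→x2→x3→x1→x4→Out: bottleneck 1, flow now 9. (uses reverse residual edge)
Augment Res→x2→x3→x1→x5→Out: bottleneck 3, flow now 12. (uses reverse residual edge)
No augmenting path remains; maximum flow = 12.
By max-flow min-cut, the minimum cut capacity equals the max flow.
In the residual graph, reachable from Res: {Res}.
Min-cut edges: Res→x1 (8), Res→x2 (4); capacity 8 + 4 = 12.

12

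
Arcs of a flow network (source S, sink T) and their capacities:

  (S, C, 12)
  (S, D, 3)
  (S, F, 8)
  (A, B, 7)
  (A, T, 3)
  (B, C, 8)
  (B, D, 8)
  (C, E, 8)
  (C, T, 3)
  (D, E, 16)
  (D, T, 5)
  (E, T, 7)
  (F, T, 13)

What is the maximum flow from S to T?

21

Augment S→C→T: bottleneck 3, flow now 3.
Augment S→D→T: bottleneck 3, flow now 6.
Augment S→F→T: bottleneck 8, flow now 14.
Augment S→C→E→T: bottleneck 7, flow now 21.
No augmenting path remains; maximum flow = 21.
In the residual graph, reachable from S: {S, C, E}.
Min-cut edges: S→D (3), S→F (8), C→T (3), E→T (7); capacity 3 + 8 + 3 + 7 = 21.
This cut is saturated, so no flow can exceed 21.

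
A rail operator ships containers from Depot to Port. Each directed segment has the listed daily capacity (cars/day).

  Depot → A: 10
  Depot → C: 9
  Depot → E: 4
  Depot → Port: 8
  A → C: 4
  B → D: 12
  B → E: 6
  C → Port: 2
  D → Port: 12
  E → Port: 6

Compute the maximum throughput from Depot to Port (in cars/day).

14

Augment Depot→Port: bottleneck 8, flow now 8.
Augment Depot→C→Port: bottleneck 2, flow now 10.
Augment Depot→E→Port: bottleneck 4, flow now 14.
No augmenting path remains; maximum flow = 14.
In the residual graph, reachable from Depot: {Depot, A, C}.
Min-cut edges: Depot→E (4), Depot→Port (8), C→Port (2); capacity 4 + 8 + 2 = 14.
This cut is saturated, so no flow can exceed 14.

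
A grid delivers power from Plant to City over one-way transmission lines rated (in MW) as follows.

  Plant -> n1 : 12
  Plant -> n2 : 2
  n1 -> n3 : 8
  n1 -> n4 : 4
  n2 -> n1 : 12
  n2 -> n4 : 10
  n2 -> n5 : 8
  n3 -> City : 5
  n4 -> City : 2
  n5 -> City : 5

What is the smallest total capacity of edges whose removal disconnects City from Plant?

Augment Plant→n1→n3→City: bottleneck 5, flow now 5.
Augment Plant→n1→n4→City: bottleneck 2, flow now 7.
Augment Plant→n2→n5→City: bottleneck 2, flow now 9.
No augmenting path remains; maximum flow = 9.
By max-flow min-cut, the minimum cut capacity equals the max flow.
In the residual graph, reachable from Plant: {Plant, n1, n3, n4}.
Min-cut edges: Plant→n2 (2), n3→City (5), n4→City (2); capacity 2 + 5 + 2 = 9.

9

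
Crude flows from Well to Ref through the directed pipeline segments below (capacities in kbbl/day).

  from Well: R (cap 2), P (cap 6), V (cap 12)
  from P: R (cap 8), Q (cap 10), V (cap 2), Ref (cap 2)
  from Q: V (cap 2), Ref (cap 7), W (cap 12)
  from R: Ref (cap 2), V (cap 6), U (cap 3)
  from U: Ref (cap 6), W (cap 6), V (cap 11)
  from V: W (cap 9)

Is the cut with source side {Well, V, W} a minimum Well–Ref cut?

Given cut capacity: 6 + 2 = 8.
Augment Well→P→Ref: bottleneck 2, flow now 2.
Augment Well→R→Ref: bottleneck 2, flow now 4.
Augment Well→P→Q→Ref: bottleneck 4, flow now 8.
No augmenting path remains; maximum flow = 8.
Cut capacity 8 equals the max flow, so it is a minimum cut.

Yes — it is a minimum cut (capacity 8).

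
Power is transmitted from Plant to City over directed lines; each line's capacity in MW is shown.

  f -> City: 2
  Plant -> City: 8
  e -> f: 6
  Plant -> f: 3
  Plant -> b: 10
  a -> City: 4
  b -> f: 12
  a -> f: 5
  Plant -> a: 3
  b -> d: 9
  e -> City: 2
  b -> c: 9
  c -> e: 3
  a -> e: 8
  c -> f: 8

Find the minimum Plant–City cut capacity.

15

Augment Plant→City: bottleneck 8, flow now 8.
Augment Plant→a→City: bottleneck 3, flow now 11.
Augment Plant→f→City: bottleneck 2, flow now 13.
Augment Plant→b→c→e→City: bottleneck 2, flow now 15.
No augmenting path remains; maximum flow = 15.
By max-flow min-cut, the minimum cut capacity equals the max flow.
In the residual graph, reachable from Plant: {Plant, b, c, d, e, f}.
Min-cut edges: Plant→a (3), Plant→City (8), e→City (2), f→City (2); capacity 3 + 8 + 2 + 2 = 15.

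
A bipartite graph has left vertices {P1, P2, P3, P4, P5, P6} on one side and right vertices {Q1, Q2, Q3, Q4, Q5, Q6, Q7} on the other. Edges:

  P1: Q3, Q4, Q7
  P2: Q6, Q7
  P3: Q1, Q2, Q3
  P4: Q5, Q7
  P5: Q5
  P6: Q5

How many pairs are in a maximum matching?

5

Unit-capacity flow: source→left, listed edges, right→sink; max matching = max flow.
Augmenting path P1→Q3 (+1); matched 1.
Augmenting path P2→Q6 (+1); matched 2.
Augmenting path P3→Q1 (+1); matched 3.
Augmenting path P4→Q5 (+1); matched 4.
Augmenting path P5→Q5→P4→Q7 (+1); matched 5.
No augmenting path remains; maximum matching = 5.
König certificate: {P1, P2, P3, P4, Q5} is a vertex cover of size 5 (every listed pair touches it), so no matching can be larger.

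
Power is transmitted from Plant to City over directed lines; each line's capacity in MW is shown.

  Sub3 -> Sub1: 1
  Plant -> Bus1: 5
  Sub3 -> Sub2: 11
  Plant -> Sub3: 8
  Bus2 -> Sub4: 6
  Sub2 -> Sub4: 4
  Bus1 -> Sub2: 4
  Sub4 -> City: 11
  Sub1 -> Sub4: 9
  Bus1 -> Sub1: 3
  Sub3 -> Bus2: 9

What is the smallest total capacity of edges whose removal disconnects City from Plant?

11

Augment Plant→Bus1→Sub1→Sub4→City: bottleneck 3, flow now 3.
Augment Plant→Bus1→Sub2→Sub4→City: bottleneck 2, flow now 5.
Augment Plant→Sub3→Sub1→Sub4→City: bottleneck 1, flow now 6.
Augment Plant→Sub3→Bus2→Sub4→City: bottleneck 5, flow now 11.
No augmenting path remains; maximum flow = 11.
By max-flow min-cut, the minimum cut capacity equals the max flow.
In the residual graph, reachable from Plant: {Plant, Bus1, Sub3, Sub1, Bus2, Sub2, Sub4}.
Min-cut edges: Sub4→City (11); capacity 11 = 11.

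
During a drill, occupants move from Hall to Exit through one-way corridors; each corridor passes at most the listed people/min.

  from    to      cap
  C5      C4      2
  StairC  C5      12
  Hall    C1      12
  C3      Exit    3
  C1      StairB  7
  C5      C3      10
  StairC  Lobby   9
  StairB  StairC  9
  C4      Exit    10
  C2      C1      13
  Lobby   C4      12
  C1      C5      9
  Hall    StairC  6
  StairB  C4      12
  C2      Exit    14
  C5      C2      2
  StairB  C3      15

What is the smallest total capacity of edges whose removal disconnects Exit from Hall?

15

Augment Hall→StairC→C5→C3→Exit: bottleneck 3, flow now 3.
Augment Hall→StairC→C5→C4→Exit: bottleneck 2, flow now 5.
Augment Hall→StairC→C5→C2→Exit: bottleneck 1, flow now 6.
Augment Hall→C1→C5→C2→Exit: bottleneck 1, flow now 7.
Augment Hall→C1→StairB→C4→Exit: bottleneck 7, flow now 14.
Augment Hall→C1→C5→StairC→Lobby→C4→Exit: bottleneck 1, flow now 15. (uses reverse residual edge)
No augmenting path remains; maximum flow = 15.
By max-flow min-cut, the minimum cut capacity equals the max flow.
In the residual graph, reachable from Hall: {Hall, StairC, C1, C5, Lobby, StairB, C3, C4}.
Min-cut edges: C5→C2 (2), C3→Exit (3), C4→Exit (10); capacity 2 + 3 + 10 = 15.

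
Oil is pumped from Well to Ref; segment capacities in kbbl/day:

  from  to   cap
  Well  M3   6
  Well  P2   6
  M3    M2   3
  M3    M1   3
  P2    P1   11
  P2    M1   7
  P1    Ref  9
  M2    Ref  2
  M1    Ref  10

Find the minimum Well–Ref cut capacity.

11

Augment Well→M3→M2→Ref: bottleneck 2, flow now 2.
Augment Well→M3→M1→Ref: bottleneck 3, flow now 5.
Augment Well→P2→P1→Ref: bottleneck 6, flow now 11.
No augmenting path remains; maximum flow = 11.
By max-flow min-cut, the minimum cut capacity equals the max flow.
In the residual graph, reachable from Well: {Well, M3, M2}.
Min-cut edges: Well→P2 (6), M3→M1 (3), M2→Ref (2); capacity 6 + 3 + 2 = 11.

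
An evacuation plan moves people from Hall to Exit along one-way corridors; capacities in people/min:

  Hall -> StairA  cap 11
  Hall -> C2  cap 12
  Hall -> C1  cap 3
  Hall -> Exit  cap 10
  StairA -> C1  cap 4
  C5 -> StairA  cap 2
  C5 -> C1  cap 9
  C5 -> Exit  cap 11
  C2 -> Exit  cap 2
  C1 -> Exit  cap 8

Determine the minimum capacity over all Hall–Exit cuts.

Augment Hall→Exit: bottleneck 10, flow now 10.
Augment Hall→C2→Exit: bottleneck 2, flow now 12.
Augment Hall→C1→Exit: bottleneck 3, flow now 15.
Augment Hall→StairA→C1→Exit: bottleneck 4, flow now 19.
No augmenting path remains; maximum flow = 19.
By max-flow min-cut, the minimum cut capacity equals the max flow.
In the residual graph, reachable from Hall: {Hall, StairA, C2}.
Min-cut edges: Hall→C1 (3), Hall→Exit (10), StairA→C1 (4), C2→Exit (2); capacity 3 + 10 + 4 + 2 = 19.

19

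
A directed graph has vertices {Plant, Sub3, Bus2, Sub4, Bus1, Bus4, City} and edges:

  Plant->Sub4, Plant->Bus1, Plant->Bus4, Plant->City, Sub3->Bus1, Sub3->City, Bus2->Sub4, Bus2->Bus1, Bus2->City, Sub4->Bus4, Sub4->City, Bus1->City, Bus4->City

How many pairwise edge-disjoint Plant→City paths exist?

Assign every edge capacity 1; by Menger, the answer equals the max flow.
Path Plant→City (+1); total 1.
Path Plant→Sub4→City (+1); total 2.
Path Plant→Bus1→City (+1); total 3.
Path Plant→Bus4→City (+1); total 4.
No residual Plant→City path; max flow = 4.
Certifying cut of size 4: {Plant→Bus1, Plant→Bus4, Plant→City, Plant→Sub4}.

4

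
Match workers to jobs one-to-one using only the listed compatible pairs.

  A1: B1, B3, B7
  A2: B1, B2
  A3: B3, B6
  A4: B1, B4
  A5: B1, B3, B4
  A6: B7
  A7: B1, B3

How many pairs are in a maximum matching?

6

Unit-capacity flow: source→left, listed edges, right→sink; max matching = max flow.
Augmenting path A1→B1 (+1); matched 1.
Augmenting path A2→B2 (+1); matched 2.
Augmenting path A3→B3 (+1); matched 3.
Augmenting path A4→B4 (+1); matched 4.
Augmenting path A6→B7 (+1); matched 5.
Augmenting path A5→B3→A3→B6 (+1); matched 6.
No augmenting path remains; maximum matching = 6.
König certificate: {A2, A3, B1, B3, B4, B7} is a vertex cover of size 6 (every listed pair touches it), so no matching can be larger.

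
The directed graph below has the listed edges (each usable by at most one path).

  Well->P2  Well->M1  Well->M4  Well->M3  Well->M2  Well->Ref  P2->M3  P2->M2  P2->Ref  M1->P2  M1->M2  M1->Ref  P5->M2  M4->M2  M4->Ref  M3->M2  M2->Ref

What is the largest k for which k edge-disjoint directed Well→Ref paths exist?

5

Assign every edge capacity 1; by Menger, the answer equals the max flow.
Path Well→Ref (+1); total 1.
Path Well→P2→Ref (+1); total 2.
Path Well→M1→Ref (+1); total 3.
Path Well→M4→Ref (+1); total 4.
Path Well→M2→Ref (+1); total 5.
No residual Well→Ref path; max flow = 5.
Certifying cut of size 5: {M2→Ref, Well→M1, Well→M4, Well→P2, Well→Ref}.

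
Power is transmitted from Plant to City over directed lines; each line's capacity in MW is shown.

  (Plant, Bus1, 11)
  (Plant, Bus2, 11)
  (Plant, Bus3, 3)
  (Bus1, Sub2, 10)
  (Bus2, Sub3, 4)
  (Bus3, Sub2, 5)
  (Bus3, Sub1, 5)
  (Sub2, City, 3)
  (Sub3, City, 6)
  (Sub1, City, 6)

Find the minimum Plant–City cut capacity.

Augment Plant→Bus1→Sub2→City: bottleneck 3, flow now 3.
Augment Plant→Bus2→Sub3→City: bottleneck 4, flow now 7.
Augment Plant→Bus3→Sub1→City: bottleneck 3, flow now 10.
No augmenting path remains; maximum flow = 10.
By max-flow min-cut, the minimum cut capacity equals the max flow.
In the residual graph, reachable from Plant: {Plant, Bus1, Bus2, Sub2}.
Min-cut edges: Plant→Bus3 (3), Bus2→Sub3 (4), Sub2→City (3); capacity 3 + 4 + 3 = 10.

10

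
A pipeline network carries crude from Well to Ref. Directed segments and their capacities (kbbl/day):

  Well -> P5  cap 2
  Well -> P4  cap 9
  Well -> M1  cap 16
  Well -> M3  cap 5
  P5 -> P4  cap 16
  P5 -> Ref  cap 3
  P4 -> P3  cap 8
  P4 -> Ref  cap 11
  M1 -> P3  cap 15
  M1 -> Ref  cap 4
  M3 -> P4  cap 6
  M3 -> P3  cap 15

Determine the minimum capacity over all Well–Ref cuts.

17

Augment Well→P5→Ref: bottleneck 2, flow now 2.
Augment Well→P4→Ref: bottleneck 9, flow now 11.
Augment Well→M1→Ref: bottleneck 4, flow now 15.
Augment Well→M3→P4→Ref: bottleneck 2, flow now 17.
No augmenting path remains; maximum flow = 17.
By max-flow min-cut, the minimum cut capacity equals the max flow.
In the residual graph, reachable from Well: {Well, P4, M1, M3, P3}.
Min-cut edges: Well→P5 (2), P4→Ref (11), M1→Ref (4); capacity 2 + 11 + 4 = 17.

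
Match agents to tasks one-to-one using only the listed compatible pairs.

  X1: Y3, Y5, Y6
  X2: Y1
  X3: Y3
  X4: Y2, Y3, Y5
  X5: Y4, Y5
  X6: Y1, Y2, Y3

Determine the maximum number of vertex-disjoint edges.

6

Unit-capacity flow: source→left, listed edges, right→sink; max matching = max flow.
Augmenting path X1→Y3 (+1); matched 1.
Augmenting path X2→Y1 (+1); matched 2.
Augmenting path X4→Y2 (+1); matched 3.
Augmenting path X5→Y4 (+1); matched 4.
Augmenting path X3→Y3→X1→Y5 (+1); matched 5.
Augmenting path X6→Y2→X4→Y5→X1→Y6 (+1); matched 6.
No augmenting path remains; maximum matching = 6.
König certificate: {X1, X2, X3, X4, X5, X6} is a vertex cover of size 6 (every listed pair touches it), so no matching can be larger.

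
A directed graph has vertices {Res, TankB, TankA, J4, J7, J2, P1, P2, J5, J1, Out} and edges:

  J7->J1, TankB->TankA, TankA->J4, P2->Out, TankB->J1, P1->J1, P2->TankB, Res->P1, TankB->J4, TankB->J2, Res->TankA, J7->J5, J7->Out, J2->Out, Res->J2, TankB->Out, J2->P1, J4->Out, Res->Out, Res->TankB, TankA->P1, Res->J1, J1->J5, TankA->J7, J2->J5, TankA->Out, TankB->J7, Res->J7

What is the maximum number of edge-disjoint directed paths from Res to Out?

Assign every edge capacity 1; by Menger, the answer equals the max flow.
Path Res→Out (+1); total 1.
Path Res→TankB→Out (+1); total 2.
Path Res→TankA→Out (+1); total 3.
Path Res→J7→Out (+1); total 4.
Path Res→J2→Out (+1); total 5.
No residual Res→Out path; max flow = 5.
Certifying cut of size 5: {Res→J2, Res→J7, Res→Out, Res→TankA, Res→TankB}.

5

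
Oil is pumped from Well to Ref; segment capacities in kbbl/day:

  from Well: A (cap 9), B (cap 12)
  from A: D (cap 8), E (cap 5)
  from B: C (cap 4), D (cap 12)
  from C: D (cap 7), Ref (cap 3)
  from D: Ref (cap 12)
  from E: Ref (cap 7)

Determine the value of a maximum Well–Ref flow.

20

Augment Well→A→D→Ref: bottleneck 8, flow now 8.
Augment Well→A→E→Ref: bottleneck 1, flow now 9.
Augment Well→B→C→Ref: bottleneck 3, flow now 12.
Augment Well→B→D→Ref: bottleneck 4, flow now 16.
Augment Well→B→D→A→E→Ref: bottleneck 4, flow now 20. (uses reverse residual edge)
No augmenting path remains; maximum flow = 20.
In the residual graph, reachable from Well: {Well, A, B, C, D}.
Min-cut edges: A→E (5), C→Ref (3), D→Ref (12); capacity 5 + 3 + 12 = 20.
This cut is saturated, so no flow can exceed 20.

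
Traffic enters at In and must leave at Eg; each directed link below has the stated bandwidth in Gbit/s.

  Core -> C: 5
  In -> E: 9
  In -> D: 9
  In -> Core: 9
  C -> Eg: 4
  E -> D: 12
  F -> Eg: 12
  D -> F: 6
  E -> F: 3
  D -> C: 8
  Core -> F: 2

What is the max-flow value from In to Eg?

15

Augment In→D→F→Eg: bottleneck 6, flow now 6.
Augment In→D→C→Eg: bottleneck 3, flow now 9.
Augment In→Core→F→Eg: bottleneck 2, flow now 11.
Augment In→Core→C→Eg: bottleneck 1, flow now 12.
Augment In→E→F→Eg: bottleneck 3, flow now 15.
No augmenting path remains; maximum flow = 15.
In the residual graph, reachable from In: {In, D, Core, E, C}.
Min-cut edges: D→F (6), Core→F (2), E→F (3), C→Eg (4); capacity 6 + 2 + 3 + 4 = 15.
This cut is saturated, so no flow can exceed 15.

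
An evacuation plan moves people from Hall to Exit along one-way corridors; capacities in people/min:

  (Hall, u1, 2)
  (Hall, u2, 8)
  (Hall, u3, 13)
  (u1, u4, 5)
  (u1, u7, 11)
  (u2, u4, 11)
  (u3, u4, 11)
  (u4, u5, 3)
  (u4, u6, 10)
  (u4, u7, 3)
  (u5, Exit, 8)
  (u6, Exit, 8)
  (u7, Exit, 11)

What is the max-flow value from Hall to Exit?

Augment Hall→u1→u7→Exit: bottleneck 2, flow now 2.
Augment Hall→u2→u4→u5→Exit: bottleneck 3, flow now 5.
Augment Hall→u2→u4→u6→Exit: bottleneck 5, flow now 10.
Augment Hall→u3→u4→u6→Exit: bottleneck 3, flow now 13.
Augment Hall→u3→u4→u7→Exit: bottleneck 3, flow now 16.
No augmenting path remains; maximum flow = 16.
In the residual graph, reachable from Hall: {Hall, u2, u3, u4, u6}.
Min-cut edges: Hall→u1 (2), u4→u5 (3), u4→u7 (3), u6→Exit (8); capacity 2 + 3 + 3 + 8 = 16.
This cut is saturated, so no flow can exceed 16.

16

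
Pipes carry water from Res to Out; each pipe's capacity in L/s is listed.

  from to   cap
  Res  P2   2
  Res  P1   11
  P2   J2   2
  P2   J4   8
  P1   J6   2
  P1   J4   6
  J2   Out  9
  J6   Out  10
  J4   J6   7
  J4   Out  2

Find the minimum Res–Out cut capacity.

Augment Res→P2→J2→Out: bottleneck 2, flow now 2.
Augment Res→P1→J6→Out: bottleneck 2, flow now 4.
Augment Res→P1→J4→Out: bottleneck 2, flow now 6.
Augment Res→P1→J4→J6→Out: bottleneck 4, flow now 10.
No augmenting path remains; maximum flow = 10.
By max-flow min-cut, the minimum cut capacity equals the max flow.
In the residual graph, reachable from Res: {Res, P1}.
Min-cut edges: Res→P2 (2), P1→J6 (2), P1→J4 (6); capacity 2 + 2 + 6 = 10.

10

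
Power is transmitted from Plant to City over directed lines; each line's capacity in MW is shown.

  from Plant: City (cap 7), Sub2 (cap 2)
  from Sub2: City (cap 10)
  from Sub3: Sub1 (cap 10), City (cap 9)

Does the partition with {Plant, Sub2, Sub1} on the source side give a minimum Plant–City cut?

No — its capacity is 17, but the minimum cut has capacity 9.

Given cut capacity: 7 + 10 = 17.
Augment Plant→City: bottleneck 7, flow now 7.
Augment Plant→Sub2→City: bottleneck 2, flow now 9.
No augmenting path remains; maximum flow = 9.
In the residual graph, reachable from Plant: {Plant}.
Min-cut edges: Plant→Sub2 (2), Plant→City (7); capacity 2 + 7 = 9.
Cut capacity 17 exceeds the max flow 9, so it is not minimum.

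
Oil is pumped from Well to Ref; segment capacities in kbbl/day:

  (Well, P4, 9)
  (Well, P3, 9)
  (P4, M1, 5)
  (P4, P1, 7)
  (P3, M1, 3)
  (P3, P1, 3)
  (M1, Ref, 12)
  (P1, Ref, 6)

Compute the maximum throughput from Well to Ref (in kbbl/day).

Augment Well→P4→M1→Ref: bottleneck 5, flow now 5.
Augment Well→P4→P1→Ref: bottleneck 4, flow now 9.
Augment Well→P3→M1→Ref: bottleneck 3, flow now 12.
Augment Well→P3→P1→Ref: bottleneck 2, flow now 14.
No augmenting path remains; maximum flow = 14.
In the residual graph, reachable from Well: {Well, P4, P3, P1}.
Min-cut edges: P4→M1 (5), P3→M1 (3), P1→Ref (6); capacity 5 + 3 + 6 = 14.
This cut is saturated, so no flow can exceed 14.

14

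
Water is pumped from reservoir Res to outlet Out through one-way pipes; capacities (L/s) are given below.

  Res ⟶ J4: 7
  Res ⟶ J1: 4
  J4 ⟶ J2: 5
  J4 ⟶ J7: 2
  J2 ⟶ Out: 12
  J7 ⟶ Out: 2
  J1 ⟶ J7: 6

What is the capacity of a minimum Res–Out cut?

Augment Res→J1→J7→Out: bottleneck 2, flow now 2.
Augment Res→J4→J2→Out: bottleneck 5, flow now 7.
No augmenting path remains; maximum flow = 7.
By max-flow min-cut, the minimum cut capacity equals the max flow.
In the residual graph, reachable from Res: {Res, J1, J4, J7}.
Min-cut edges: J4→J2 (5), J7→Out (2); capacity 5 + 2 = 7.

7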